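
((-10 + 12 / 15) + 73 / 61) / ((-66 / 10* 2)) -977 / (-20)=1991111 / 40260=49.46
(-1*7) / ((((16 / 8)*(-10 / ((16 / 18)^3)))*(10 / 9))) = 448 / 2025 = 0.22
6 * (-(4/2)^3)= -48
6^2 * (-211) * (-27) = 205092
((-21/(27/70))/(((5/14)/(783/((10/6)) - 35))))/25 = -2982728/1125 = -2651.31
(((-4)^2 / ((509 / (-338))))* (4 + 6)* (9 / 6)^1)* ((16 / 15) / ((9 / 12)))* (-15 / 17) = 1730560 / 8653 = 200.00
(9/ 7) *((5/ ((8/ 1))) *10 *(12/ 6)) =225/ 14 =16.07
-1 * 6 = -6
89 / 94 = 0.95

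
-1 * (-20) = 20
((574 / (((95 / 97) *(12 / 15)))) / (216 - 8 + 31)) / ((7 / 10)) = 19885 / 4541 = 4.38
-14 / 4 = -7 / 2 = -3.50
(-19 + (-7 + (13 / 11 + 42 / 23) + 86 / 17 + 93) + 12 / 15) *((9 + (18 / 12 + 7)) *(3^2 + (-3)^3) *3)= -308356146 / 4301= -71694.06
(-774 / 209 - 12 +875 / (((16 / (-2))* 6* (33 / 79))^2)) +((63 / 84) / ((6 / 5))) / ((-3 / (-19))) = -456152527 / 47672064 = -9.57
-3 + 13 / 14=-29 / 14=-2.07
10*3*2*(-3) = -180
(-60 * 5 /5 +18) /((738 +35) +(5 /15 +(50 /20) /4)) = -1008 /18575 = -0.05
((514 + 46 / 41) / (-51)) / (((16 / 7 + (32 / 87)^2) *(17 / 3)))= -69937560 / 94993433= -0.74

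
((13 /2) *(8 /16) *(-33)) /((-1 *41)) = 429 /164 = 2.62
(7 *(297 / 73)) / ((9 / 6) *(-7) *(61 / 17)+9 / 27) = -212058 / 278057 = -0.76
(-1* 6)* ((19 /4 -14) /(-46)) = -111 /92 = -1.21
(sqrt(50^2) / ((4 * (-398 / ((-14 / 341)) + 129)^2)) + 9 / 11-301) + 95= -21343151861541 / 104020678168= -205.18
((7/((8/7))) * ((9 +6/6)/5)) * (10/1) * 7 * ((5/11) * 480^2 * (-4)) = -3951360000/11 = -359214545.45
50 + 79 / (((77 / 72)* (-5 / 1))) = 13562 / 385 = 35.23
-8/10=-4/5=-0.80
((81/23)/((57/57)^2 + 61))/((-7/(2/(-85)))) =81/424235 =0.00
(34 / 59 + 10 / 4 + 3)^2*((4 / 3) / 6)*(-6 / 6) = -57121 / 6962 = -8.20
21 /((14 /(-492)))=-738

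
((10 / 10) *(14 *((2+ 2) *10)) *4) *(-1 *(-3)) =6720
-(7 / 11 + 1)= -18 / 11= -1.64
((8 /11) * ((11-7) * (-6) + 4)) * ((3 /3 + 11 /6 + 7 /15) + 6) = -135.27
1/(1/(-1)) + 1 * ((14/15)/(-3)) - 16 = -779/45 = -17.31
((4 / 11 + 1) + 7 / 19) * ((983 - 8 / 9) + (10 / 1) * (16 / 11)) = 35718178 / 20691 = 1726.27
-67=-67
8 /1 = 8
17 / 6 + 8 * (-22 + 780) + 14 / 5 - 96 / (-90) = 60707 / 10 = 6070.70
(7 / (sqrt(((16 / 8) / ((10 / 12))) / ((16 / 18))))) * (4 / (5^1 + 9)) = 2 * sqrt(30) / 9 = 1.22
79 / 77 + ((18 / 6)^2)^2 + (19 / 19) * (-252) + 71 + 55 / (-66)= -46111 / 462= -99.81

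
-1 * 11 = -11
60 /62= 0.97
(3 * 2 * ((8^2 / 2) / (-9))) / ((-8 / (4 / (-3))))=-32 / 9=-3.56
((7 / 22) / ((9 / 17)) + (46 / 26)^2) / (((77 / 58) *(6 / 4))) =7241474 / 3864861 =1.87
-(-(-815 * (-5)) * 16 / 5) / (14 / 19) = 123880 / 7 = 17697.14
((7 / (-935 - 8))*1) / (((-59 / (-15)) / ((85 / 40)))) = -1785 / 445096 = -0.00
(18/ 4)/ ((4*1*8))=9/ 64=0.14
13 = 13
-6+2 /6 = -5.67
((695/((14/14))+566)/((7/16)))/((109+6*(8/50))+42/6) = 24.64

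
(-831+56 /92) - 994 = -1824.39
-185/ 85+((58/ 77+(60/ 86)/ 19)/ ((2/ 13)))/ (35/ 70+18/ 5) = -40518873/ 43847573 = -0.92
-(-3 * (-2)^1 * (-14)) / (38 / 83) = 3486 / 19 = 183.47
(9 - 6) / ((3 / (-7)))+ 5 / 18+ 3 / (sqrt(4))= -5.22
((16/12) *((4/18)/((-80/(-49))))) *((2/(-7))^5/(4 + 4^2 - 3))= -16/787185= -0.00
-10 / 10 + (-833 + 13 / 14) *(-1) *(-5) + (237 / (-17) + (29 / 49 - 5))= -6963391 / 1666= -4179.71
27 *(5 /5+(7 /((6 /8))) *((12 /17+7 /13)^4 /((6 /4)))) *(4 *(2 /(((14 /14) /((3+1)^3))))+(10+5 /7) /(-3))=3648767210576133 /16698102967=218513.88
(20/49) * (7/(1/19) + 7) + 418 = 3326/7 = 475.14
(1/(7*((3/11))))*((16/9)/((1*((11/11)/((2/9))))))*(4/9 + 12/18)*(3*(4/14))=7040/35721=0.20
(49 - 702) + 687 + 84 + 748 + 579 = 1445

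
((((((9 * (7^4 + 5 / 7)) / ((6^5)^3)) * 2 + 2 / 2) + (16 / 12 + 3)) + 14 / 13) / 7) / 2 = 423263238071 / 924406898688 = 0.46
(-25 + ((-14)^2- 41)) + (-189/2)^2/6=12947/8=1618.38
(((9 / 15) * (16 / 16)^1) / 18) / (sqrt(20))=sqrt(5) / 300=0.01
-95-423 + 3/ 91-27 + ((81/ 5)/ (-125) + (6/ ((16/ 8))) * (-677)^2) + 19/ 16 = 1250743212689/ 910000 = 1374443.09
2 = 2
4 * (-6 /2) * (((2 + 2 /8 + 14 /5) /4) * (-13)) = 3939 /20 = 196.95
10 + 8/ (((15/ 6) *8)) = 52/ 5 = 10.40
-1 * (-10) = 10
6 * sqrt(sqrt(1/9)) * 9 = 18 * sqrt(3) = 31.18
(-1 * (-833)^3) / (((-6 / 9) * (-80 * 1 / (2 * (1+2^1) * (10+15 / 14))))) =23037808689 / 32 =719931521.53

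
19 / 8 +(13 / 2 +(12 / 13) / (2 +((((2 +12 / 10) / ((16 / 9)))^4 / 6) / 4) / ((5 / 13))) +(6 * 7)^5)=1066025452558981 / 8156824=130691241.17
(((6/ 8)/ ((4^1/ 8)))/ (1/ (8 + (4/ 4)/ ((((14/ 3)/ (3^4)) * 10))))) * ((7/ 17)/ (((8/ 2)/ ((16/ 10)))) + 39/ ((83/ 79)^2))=518.37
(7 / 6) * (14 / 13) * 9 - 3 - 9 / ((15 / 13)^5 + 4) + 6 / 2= 286507128 / 29179111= 9.82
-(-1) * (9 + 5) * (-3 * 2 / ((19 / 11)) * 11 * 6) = -60984 / 19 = -3209.68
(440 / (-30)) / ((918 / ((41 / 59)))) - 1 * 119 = -9668819 / 81243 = -119.01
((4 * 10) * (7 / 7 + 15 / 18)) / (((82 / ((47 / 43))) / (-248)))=-1282160 / 5289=-242.42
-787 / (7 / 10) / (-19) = 7870 / 133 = 59.17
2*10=20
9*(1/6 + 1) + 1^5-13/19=411/38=10.82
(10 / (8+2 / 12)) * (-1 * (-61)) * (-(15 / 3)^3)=-457500 / 49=-9336.73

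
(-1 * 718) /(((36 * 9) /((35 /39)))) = -12565 /6318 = -1.99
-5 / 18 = -0.28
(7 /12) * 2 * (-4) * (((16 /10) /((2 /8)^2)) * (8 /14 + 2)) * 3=-4608 /5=-921.60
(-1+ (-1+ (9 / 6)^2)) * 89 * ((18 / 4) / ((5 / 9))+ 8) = 14329 / 40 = 358.22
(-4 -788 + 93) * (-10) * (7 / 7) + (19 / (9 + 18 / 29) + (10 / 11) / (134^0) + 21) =21525610 / 3069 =7013.88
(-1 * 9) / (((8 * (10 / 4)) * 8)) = -9 / 160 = -0.06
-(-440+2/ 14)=3079/ 7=439.86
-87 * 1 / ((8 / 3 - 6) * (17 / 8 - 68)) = -1044 / 2635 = -0.40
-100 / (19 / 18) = -94.74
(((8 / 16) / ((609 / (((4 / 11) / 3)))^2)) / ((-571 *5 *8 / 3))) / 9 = -1 / 3459312788085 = -0.00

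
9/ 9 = 1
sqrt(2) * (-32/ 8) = -5.66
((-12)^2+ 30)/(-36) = -4.83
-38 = -38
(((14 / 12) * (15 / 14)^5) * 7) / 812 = 253125 / 17825024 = 0.01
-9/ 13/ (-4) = 9/ 52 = 0.17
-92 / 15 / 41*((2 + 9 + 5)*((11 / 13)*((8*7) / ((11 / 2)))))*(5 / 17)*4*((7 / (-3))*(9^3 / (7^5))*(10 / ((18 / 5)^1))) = 21196800 / 3107923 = 6.82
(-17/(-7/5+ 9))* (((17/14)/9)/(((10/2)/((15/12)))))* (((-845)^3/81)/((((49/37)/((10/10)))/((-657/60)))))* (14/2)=-470969251312625/14478912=-32527944.87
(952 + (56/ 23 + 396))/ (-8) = -7765/ 46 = -168.80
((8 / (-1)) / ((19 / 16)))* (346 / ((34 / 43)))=-952192 / 323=-2947.96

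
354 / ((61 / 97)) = 34338 / 61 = 562.92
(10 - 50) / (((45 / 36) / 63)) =-2016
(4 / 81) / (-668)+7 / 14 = 13525 / 27054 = 0.50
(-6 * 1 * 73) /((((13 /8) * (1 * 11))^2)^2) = -1794048 /418161601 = -0.00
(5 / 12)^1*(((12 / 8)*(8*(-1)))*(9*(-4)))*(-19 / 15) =-228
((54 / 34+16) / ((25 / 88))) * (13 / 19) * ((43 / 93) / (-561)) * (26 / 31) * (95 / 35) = -34765328 / 437423175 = -0.08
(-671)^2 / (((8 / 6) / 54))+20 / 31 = 1130555191 / 62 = 18234761.15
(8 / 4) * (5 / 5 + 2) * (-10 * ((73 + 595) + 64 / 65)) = -521808 / 13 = -40139.08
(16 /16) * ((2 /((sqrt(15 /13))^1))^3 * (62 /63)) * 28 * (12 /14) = 51584 * sqrt(195) /4725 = 152.45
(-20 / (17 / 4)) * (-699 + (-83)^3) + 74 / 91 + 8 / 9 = 37509306418 / 13923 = 2694053.47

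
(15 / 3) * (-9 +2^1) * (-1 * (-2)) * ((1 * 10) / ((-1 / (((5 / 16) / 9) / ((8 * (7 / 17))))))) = 2125 / 288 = 7.38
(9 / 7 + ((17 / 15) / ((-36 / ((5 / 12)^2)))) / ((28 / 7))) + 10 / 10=994733 / 435456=2.28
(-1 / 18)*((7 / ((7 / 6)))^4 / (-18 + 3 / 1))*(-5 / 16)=-3 / 2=-1.50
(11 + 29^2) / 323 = 852 / 323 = 2.64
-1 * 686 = -686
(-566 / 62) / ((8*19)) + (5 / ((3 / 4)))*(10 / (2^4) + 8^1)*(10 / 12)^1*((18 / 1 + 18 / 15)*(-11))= -47685723 / 4712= -10120.06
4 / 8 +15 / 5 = 7 / 2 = 3.50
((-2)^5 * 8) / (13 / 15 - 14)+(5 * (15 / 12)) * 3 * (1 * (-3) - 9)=-40485 / 197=-205.51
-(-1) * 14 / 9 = 14 / 9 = 1.56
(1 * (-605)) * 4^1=-2420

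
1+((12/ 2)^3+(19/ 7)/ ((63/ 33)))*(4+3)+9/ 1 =32171/ 21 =1531.95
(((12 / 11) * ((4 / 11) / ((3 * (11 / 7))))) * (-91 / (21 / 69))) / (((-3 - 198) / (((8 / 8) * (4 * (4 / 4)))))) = 133952 / 267531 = 0.50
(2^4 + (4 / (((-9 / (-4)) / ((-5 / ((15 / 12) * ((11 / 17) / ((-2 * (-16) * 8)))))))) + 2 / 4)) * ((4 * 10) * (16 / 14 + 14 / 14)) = -55378900 / 231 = -239735.50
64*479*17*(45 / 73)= 321258.08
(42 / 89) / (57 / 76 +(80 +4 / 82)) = 328 / 56159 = 0.01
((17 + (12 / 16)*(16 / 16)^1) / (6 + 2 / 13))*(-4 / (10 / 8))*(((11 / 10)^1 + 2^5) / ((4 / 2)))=-305513 / 2000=-152.76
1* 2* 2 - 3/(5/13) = -19/5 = -3.80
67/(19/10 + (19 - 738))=-670/7171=-0.09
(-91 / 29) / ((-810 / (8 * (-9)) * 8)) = -91 / 2610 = -0.03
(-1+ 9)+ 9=17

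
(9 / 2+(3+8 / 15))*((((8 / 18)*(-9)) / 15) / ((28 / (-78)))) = 3133 / 525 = 5.97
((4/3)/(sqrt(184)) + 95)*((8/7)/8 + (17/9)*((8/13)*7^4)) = 2285869*sqrt(46)/56511 + 217157555/819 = 265423.98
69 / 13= 5.31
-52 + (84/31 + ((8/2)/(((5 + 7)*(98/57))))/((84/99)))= -4173395/85064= -49.06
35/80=7/16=0.44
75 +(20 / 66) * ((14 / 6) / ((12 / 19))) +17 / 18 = 22888 / 297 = 77.06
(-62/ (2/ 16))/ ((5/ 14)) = -6944/ 5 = -1388.80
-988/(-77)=988/77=12.83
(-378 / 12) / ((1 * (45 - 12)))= -21 / 22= -0.95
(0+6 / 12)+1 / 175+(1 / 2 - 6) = -874 / 175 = -4.99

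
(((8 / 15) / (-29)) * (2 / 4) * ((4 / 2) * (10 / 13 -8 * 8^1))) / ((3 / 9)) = 6576 / 1885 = 3.49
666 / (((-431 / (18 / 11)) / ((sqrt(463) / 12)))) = -999 * sqrt(463) / 4741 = -4.53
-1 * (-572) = 572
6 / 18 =1 / 3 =0.33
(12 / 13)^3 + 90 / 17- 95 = -3321049 / 37349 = -88.92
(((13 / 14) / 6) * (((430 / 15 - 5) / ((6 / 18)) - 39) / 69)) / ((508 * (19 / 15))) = 130 / 1165479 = 0.00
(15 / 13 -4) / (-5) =37 / 65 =0.57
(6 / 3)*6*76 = 912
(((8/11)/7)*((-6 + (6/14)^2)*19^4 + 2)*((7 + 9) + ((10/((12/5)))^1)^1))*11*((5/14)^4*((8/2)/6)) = -2808817391875/14823774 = -189480.59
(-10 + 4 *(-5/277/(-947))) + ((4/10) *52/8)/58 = -757309153/76072510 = -9.96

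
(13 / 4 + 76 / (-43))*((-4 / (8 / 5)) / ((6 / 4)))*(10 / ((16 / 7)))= -10.81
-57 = -57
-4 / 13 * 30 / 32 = -0.29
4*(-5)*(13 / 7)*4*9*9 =-84240 / 7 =-12034.29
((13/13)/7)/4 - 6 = -167/28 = -5.96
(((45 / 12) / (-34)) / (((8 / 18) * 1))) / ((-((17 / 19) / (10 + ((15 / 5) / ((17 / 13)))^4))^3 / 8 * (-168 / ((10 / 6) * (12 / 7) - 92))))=375760824847980804008142795 / 4768796803815353111138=78795.73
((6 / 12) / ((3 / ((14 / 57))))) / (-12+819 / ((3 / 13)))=7 / 604827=0.00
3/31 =0.10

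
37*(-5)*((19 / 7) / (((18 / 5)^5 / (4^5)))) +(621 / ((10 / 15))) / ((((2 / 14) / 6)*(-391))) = -6678596443 / 7026831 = -950.44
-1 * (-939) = 939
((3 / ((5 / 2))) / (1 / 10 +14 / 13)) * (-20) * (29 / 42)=-15080 / 1071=-14.08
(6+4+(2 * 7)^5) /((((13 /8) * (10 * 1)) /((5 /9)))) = 717112 /39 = 18387.49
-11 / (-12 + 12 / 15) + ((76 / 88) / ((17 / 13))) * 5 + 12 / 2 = 10.28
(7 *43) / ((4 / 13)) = 3913 / 4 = 978.25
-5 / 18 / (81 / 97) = -485 / 1458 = -0.33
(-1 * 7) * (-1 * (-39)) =-273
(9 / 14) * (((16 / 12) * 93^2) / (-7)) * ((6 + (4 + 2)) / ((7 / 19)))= -11831832 / 343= -34495.14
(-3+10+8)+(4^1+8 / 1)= 27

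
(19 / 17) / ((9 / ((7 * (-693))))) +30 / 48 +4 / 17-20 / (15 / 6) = -82899 / 136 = -609.55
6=6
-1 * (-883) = 883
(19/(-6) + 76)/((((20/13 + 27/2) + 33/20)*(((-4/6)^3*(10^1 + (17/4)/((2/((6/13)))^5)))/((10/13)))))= -1.13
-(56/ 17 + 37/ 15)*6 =-2938/ 85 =-34.56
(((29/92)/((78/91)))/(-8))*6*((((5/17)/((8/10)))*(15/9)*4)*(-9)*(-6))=-228375/6256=-36.50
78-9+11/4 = 287/4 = 71.75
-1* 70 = -70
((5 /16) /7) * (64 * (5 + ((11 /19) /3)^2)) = 46760 /3249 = 14.39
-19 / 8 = -2.38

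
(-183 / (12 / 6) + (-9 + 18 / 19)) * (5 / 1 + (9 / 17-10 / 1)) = 7566 / 17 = 445.06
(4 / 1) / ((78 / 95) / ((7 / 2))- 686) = -1330 / 228017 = -0.01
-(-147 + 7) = 140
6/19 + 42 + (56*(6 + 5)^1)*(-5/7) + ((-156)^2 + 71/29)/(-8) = -15163477/4408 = -3439.99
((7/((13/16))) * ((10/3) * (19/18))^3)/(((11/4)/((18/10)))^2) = 61456640/382239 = 160.78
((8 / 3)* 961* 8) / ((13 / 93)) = 1906624 / 13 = 146663.38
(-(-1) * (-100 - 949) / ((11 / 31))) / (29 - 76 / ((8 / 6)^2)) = 130076 / 605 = 215.00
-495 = -495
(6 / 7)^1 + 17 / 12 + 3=443 / 84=5.27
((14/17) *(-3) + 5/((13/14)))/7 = 92/221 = 0.42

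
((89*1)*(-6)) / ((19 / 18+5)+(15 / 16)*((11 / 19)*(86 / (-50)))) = -7305120 / 70069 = -104.26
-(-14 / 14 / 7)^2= -1 / 49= -0.02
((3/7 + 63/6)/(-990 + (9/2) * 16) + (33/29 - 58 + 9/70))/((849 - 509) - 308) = -98737/55680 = -1.77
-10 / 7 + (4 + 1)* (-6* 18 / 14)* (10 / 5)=-550 / 7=-78.57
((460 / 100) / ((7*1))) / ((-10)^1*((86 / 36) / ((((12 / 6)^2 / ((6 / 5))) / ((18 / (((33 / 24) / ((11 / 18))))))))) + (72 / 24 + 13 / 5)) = -69 / 5432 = -0.01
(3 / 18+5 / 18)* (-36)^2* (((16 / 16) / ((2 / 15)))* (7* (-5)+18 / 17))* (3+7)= -24926400 / 17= -1466258.82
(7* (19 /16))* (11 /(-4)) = -22.86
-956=-956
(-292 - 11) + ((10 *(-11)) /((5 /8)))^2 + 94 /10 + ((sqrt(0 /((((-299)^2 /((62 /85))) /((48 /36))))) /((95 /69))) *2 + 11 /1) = 153467 /5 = 30693.40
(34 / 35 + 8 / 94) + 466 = 768308 / 1645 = 467.06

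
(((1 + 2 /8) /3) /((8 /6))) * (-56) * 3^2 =-315 /2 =-157.50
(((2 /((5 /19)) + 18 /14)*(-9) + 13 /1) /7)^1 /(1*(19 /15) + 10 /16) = -56256 /11123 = -5.06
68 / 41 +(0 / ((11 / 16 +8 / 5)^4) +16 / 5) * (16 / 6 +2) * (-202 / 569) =-1274788 / 349935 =-3.64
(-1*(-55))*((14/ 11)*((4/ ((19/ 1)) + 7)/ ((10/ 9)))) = 8631/ 19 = 454.26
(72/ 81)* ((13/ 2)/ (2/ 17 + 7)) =884/ 1089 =0.81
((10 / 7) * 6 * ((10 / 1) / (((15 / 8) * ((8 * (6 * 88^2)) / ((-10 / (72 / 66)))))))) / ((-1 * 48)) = 25 / 1064448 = 0.00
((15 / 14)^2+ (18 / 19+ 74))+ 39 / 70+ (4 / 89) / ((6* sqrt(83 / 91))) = 2* sqrt(7553) / 22161+ 1427269 / 18620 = 76.66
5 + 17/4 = 37/4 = 9.25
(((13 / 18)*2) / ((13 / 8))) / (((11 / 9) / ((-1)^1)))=-8 / 11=-0.73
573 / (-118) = -573 / 118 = -4.86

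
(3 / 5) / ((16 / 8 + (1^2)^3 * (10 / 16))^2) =64 / 735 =0.09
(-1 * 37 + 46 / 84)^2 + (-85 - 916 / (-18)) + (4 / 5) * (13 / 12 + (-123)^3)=-1457650107 / 980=-1487398.07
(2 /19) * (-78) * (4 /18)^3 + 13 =59605 /4617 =12.91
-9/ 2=-4.50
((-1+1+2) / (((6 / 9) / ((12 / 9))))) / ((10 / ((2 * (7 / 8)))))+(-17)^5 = -14198563 / 10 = -1419856.30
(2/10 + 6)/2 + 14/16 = 159/40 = 3.98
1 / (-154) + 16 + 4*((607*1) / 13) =405931 / 2002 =202.76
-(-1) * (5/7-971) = -6792/7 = -970.29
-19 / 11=-1.73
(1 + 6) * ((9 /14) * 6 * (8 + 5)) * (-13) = -4563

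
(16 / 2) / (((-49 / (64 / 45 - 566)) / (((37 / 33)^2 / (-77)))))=-278246512 / 184895865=-1.50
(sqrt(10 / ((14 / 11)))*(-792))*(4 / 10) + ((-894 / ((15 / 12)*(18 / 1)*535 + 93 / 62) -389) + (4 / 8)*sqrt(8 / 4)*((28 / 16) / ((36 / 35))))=-1584*sqrt(385) / 35 -1561355 / 4013 + 245*sqrt(2) / 288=-1275.88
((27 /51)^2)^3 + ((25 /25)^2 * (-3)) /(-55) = 101641962 /1327566295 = 0.08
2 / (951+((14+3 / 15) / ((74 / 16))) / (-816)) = 37740 / 17945299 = 0.00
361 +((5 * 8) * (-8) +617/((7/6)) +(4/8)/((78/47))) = 622613/1092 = 570.16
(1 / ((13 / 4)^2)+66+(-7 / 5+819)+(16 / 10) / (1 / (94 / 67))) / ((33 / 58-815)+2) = -969710932 / 889251805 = -1.09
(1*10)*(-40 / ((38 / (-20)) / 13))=52000 / 19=2736.84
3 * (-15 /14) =-45 /14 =-3.21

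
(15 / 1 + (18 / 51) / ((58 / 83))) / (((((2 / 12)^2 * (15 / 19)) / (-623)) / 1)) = -1085784336 / 2465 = -440480.46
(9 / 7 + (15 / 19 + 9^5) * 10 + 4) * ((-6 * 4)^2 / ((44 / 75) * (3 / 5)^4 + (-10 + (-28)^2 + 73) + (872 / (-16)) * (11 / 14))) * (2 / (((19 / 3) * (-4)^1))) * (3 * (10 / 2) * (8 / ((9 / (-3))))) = 1748863440000000 / 1309504757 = 1335515.15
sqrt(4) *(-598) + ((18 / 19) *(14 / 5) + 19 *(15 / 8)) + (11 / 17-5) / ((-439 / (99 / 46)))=-151025850101 / 130453240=-1157.70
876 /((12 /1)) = 73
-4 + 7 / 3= -5 / 3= -1.67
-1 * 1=-1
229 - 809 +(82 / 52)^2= -390399 / 676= -577.51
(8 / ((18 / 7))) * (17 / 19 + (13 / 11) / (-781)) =453600 / 163229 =2.78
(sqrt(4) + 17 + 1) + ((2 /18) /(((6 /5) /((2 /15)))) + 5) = 25.01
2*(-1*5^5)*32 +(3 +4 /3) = -599987 /3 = -199995.67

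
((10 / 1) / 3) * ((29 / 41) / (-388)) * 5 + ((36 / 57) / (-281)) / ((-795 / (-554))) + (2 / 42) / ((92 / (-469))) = -426612663347 / 1552996467420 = -0.27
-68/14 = -34/7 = -4.86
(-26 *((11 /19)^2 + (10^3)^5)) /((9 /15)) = -46930000000000015730 /1083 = -43333333333333347.86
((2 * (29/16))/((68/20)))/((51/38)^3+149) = 994555/141245843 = 0.01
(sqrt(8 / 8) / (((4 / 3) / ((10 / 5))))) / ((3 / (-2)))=-1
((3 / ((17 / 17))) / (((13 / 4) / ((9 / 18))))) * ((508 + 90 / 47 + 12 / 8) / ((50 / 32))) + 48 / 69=53316992 / 351325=151.76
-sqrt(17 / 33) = -0.72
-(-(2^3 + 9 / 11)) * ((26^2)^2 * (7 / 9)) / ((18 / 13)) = 2263595.48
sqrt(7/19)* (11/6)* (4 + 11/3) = 253* sqrt(133)/342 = 8.53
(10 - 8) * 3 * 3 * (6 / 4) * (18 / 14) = 243 / 7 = 34.71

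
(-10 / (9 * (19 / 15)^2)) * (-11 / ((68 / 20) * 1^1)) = 13750 / 6137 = 2.24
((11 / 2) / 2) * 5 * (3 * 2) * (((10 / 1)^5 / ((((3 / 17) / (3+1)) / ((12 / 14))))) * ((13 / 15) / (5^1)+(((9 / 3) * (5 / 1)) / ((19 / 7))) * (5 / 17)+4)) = 123617120000 / 133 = 929452030.08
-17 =-17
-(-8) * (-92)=-736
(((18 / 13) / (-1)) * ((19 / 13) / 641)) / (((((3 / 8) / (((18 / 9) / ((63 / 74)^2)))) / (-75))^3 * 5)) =106130.05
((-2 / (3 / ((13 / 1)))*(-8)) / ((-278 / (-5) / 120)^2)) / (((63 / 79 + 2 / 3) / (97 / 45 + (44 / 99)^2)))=31319392000 / 60339483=519.05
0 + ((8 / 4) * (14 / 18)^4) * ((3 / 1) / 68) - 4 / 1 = -295031 / 74358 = -3.97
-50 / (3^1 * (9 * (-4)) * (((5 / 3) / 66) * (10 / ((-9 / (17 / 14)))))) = -231 / 17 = -13.59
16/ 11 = 1.45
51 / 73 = 0.70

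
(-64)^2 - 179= 3917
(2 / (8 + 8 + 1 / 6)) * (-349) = -4188 / 97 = -43.18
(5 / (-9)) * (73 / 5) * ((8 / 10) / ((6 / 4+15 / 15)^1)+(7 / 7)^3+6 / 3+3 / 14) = -90301 / 3150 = -28.67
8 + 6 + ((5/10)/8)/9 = 2017/144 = 14.01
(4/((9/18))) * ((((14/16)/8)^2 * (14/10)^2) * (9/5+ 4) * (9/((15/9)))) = 1879983/320000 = 5.87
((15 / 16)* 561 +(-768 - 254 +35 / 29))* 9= -2066517 / 464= -4453.70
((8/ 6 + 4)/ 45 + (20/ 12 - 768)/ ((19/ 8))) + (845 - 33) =66076/ 135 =489.45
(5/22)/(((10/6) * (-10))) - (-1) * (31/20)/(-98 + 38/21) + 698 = 310177979/444400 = 697.97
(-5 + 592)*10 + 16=5886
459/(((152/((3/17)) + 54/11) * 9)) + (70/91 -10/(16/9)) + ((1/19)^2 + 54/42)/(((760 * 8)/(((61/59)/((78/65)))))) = -4.80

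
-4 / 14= -2 / 7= -0.29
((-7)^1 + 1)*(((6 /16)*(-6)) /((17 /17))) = 27 /2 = 13.50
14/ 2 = 7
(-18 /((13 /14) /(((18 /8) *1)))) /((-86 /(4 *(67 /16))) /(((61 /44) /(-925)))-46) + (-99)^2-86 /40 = 5865138821803 /598554580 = 9798.84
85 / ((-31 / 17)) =-1445 / 31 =-46.61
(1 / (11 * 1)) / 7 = 1 / 77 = 0.01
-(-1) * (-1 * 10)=-10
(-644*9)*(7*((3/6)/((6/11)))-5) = -8211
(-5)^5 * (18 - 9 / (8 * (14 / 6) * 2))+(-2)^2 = -6215177 / 112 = -55492.65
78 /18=13 /3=4.33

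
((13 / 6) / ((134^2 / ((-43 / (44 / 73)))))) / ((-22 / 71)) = 2897297 / 104288448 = 0.03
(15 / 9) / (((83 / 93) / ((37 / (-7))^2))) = 212195 / 4067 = 52.17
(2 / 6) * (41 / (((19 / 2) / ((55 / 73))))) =4510 / 4161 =1.08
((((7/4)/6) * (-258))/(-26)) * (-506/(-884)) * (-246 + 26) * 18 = -37695735/5746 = -6560.34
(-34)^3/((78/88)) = -1729376/39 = -44342.97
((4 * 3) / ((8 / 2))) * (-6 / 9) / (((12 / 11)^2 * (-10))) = 121 / 720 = 0.17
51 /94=0.54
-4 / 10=-2 / 5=-0.40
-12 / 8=-3 / 2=-1.50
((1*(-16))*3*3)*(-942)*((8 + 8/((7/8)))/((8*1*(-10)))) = -203472/7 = -29067.43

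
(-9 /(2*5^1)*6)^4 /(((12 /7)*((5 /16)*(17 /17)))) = 1587.24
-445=-445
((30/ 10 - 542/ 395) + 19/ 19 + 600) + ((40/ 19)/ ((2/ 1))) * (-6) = 4475322/ 7505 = 596.31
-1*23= -23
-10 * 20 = -200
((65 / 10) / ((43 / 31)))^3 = 65450827 / 636056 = 102.90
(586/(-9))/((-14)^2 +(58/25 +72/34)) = -124525/383337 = -0.32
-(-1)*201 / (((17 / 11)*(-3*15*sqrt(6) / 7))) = -5159*sqrt(6) / 1530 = -8.26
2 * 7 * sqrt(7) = 14 * sqrt(7) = 37.04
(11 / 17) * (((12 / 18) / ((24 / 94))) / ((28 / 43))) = 22231 / 8568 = 2.59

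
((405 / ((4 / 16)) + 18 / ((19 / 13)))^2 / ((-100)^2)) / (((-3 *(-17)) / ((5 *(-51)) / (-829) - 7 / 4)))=-383384631789 / 50875730000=-7.54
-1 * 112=-112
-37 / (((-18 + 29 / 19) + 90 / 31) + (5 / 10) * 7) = 43586 / 11863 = 3.67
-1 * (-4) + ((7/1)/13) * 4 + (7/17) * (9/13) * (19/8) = 929/136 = 6.83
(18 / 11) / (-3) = -6 / 11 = -0.55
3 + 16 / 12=13 / 3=4.33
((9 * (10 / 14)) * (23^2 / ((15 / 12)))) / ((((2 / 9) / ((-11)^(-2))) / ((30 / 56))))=642735 / 11858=54.20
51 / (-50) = -51 / 50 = -1.02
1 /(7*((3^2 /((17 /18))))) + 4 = 4553 /1134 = 4.01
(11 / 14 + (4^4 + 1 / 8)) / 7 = 14387 / 392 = 36.70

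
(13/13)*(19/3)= 19/3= 6.33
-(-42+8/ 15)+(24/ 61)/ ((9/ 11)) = 12794/ 305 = 41.95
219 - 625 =-406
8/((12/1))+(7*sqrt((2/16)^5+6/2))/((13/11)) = 2/3+77*sqrt(196610)/3328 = 10.93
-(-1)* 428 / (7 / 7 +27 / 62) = 26536 / 89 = 298.16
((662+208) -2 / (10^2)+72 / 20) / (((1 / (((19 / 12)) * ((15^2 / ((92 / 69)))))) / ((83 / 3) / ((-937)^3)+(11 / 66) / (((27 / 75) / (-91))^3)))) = -8038763714896273911873989 / 12793960933056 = -628324860217.95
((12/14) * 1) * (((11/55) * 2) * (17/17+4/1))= 12/7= 1.71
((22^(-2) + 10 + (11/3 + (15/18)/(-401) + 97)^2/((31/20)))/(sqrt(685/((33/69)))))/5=34.60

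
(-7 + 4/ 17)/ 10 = -23/ 34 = -0.68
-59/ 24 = -2.46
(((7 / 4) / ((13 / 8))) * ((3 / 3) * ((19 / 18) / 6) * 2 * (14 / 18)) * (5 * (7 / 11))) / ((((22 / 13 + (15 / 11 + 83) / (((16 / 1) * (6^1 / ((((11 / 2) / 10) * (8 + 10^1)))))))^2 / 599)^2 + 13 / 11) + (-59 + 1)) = -256862926952450000 / 15554812982739308127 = -0.02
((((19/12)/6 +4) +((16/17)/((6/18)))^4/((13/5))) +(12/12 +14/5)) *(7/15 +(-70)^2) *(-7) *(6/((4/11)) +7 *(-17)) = 268076458327863871/2345269680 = 114305173.78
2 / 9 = 0.22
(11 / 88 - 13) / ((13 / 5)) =-515 / 104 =-4.95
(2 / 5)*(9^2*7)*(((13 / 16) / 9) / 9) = 91 / 40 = 2.28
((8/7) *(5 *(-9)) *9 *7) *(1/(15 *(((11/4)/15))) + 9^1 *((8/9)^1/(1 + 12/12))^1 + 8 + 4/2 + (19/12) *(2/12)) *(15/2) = -7819875/22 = -355448.86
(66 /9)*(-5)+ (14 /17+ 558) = 26630 /51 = 522.16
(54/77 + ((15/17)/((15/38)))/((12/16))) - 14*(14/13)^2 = -8332286/663663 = -12.55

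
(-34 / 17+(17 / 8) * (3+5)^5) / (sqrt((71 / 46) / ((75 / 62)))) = 348150 * sqrt(151869) / 2201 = 61642.60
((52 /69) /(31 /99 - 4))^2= 2944656 /70476025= 0.04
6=6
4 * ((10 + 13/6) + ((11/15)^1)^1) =258/5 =51.60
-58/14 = -29/7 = -4.14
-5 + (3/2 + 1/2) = -3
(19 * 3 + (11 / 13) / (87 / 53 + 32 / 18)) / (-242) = -606909 / 2565563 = -0.24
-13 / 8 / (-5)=13 / 40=0.32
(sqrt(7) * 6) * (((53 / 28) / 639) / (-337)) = -0.00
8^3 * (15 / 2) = 3840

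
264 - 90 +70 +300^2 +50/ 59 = 90244.85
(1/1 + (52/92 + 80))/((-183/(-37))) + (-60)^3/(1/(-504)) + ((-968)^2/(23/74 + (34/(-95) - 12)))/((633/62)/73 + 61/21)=11227049182819150029188/103153317105801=108838469.74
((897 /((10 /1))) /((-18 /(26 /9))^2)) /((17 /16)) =404248 /185895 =2.17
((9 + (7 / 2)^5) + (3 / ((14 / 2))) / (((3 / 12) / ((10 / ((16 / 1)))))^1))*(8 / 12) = 119905 / 336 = 356.86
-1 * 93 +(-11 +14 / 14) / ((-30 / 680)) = 401 / 3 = 133.67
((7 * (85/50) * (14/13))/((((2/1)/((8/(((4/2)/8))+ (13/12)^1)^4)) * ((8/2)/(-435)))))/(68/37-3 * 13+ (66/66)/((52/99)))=3171821293944247/133968384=23675894.26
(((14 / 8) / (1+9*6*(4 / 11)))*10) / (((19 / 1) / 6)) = 1155 / 4313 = 0.27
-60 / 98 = -30 / 49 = -0.61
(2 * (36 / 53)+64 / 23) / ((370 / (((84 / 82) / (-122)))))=-53004 / 564013015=-0.00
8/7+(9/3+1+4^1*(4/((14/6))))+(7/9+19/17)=2126/153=13.90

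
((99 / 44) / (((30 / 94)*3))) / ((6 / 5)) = 47 / 24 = 1.96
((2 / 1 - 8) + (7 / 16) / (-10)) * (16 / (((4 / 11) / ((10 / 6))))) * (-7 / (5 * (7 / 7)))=620.49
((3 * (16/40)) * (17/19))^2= 10404/9025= 1.15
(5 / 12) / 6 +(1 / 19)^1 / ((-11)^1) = 973 / 15048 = 0.06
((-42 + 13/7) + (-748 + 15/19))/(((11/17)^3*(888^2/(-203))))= 2486651081/3323581536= 0.75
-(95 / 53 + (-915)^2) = -44373020 / 53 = -837226.79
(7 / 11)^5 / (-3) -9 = -4365184 / 483153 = -9.03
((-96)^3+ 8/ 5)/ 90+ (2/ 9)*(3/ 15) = -2211826/ 225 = -9830.34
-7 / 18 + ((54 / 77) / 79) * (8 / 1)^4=3938731 / 109494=35.97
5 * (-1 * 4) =-20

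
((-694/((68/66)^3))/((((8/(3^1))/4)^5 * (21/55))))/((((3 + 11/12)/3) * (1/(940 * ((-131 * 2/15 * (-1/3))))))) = -7277635471095/137564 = -52903633.73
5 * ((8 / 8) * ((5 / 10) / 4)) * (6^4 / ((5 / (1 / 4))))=81 / 2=40.50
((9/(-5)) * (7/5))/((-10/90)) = 567/25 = 22.68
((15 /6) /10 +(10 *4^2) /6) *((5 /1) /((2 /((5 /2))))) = 8075 /48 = 168.23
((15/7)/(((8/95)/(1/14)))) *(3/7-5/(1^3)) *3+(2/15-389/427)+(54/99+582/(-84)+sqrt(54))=-221553823/6904590+3 *sqrt(6)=-24.74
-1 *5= -5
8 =8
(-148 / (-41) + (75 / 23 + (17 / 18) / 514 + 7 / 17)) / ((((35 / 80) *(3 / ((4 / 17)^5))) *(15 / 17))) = 0.00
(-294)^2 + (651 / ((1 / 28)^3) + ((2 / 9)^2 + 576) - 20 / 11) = 12810586148 / 891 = 14377762.23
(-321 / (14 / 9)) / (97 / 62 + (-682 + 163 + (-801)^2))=-89559 / 278230267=-0.00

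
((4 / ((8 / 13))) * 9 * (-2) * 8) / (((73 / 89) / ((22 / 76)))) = -458172 / 1387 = -330.33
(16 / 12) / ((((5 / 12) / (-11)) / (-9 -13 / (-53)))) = 81664 / 265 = 308.17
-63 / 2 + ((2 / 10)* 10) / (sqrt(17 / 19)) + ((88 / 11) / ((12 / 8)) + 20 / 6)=-137 / 6 + 2* sqrt(323) / 17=-20.72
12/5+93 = 477/5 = 95.40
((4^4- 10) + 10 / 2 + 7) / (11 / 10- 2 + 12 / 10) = 860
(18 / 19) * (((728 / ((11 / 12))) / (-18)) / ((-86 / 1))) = 4368 / 8987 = 0.49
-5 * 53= -265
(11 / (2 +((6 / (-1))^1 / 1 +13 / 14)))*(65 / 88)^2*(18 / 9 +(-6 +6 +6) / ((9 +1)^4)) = -11833549 / 3027200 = -3.91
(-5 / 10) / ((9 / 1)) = -1 / 18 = -0.06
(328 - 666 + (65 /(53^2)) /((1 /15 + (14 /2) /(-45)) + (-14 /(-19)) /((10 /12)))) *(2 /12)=-56.33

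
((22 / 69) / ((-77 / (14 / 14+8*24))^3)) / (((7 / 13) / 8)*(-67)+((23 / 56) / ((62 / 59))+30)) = -92710079072 / 477901560675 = -0.19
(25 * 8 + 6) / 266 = 103 / 133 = 0.77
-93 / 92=-1.01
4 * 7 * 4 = 112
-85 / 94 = -0.90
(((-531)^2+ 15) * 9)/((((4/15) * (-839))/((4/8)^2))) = -4758345/1678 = -2835.72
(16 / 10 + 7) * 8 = 344 / 5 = 68.80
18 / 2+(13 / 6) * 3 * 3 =28.50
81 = 81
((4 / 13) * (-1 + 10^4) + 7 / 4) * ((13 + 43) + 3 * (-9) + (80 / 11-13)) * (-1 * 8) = -81958400 / 143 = -573135.66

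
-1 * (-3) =3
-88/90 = -44/45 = -0.98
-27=-27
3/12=1/4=0.25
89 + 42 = 131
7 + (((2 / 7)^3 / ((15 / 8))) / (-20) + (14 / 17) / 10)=3097018 / 437325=7.08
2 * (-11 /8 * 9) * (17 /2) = -1683 /8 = -210.38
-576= -576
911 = 911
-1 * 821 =-821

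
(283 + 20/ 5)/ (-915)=-287/ 915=-0.31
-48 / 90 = -8 / 15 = -0.53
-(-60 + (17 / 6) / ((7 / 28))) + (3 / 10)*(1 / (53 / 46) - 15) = 70639 / 1590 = 44.43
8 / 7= 1.14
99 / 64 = 1.55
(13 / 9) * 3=13 / 3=4.33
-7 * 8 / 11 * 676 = -37856 / 11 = -3441.45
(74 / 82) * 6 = 222 / 41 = 5.41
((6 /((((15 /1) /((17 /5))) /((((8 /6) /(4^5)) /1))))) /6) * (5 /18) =17 /207360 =0.00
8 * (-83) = -664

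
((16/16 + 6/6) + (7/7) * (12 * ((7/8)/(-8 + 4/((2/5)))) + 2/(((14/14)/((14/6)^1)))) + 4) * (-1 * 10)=-955/6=-159.17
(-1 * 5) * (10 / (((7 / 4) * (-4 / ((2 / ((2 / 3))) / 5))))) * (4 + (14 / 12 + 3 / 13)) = 2105 / 91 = 23.13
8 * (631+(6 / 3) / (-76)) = 95908 / 19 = 5047.79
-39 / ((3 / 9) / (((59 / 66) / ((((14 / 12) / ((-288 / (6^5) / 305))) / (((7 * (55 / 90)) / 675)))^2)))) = -8437 / 185389871343750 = -0.00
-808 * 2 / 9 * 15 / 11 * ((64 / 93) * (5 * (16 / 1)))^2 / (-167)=211812352000 / 47664639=4443.80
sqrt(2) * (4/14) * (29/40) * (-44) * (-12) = 3828 * sqrt(2)/35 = 154.67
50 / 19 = 2.63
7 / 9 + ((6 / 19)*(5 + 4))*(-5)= -2297 / 171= -13.43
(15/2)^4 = 50625/16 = 3164.06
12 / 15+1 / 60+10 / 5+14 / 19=3.55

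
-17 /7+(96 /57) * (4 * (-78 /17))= -33.34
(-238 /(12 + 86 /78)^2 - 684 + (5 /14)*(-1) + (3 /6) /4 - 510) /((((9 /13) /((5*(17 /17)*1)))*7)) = -23192080925 /18800712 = -1233.57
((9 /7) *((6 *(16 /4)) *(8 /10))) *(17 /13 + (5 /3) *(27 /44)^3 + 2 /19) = 1021465377 /23012990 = 44.39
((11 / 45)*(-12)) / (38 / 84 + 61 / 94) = -14476 / 5435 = -2.66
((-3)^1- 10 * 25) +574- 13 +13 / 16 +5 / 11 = 54431 / 176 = 309.27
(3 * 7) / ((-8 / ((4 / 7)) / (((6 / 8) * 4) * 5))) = -45 / 2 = -22.50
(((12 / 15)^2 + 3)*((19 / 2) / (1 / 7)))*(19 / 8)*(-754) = -86693789 / 200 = -433468.94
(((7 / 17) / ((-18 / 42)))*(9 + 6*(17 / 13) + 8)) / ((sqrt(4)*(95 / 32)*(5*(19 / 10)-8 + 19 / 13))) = -224 / 165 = -1.36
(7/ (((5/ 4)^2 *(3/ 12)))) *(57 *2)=51072/ 25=2042.88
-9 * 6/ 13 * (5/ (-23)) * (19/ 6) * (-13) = -855/ 23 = -37.17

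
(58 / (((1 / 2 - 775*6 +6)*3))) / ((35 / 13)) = -1508 / 975135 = -0.00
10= 10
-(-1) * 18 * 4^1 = 72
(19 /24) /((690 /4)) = 19 /4140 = 0.00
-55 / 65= -11 / 13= -0.85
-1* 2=-2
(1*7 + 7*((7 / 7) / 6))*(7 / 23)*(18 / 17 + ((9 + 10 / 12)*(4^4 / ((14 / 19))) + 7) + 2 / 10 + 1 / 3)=99855091 / 11730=8512.80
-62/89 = -0.70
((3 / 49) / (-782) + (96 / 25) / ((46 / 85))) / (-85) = -1359441 / 16285150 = -0.08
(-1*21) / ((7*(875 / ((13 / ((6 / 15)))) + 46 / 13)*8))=-13 / 1056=-0.01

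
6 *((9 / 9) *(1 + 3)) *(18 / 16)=27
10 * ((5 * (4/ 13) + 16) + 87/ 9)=10610/ 39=272.05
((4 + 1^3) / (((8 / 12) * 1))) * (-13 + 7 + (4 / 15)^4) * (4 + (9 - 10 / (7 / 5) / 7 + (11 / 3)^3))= -12301825796 / 4465125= -2755.09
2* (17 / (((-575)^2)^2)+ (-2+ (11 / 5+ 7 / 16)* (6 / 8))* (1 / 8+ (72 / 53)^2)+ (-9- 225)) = -36795010346929222339 / 78607336900000000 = -468.09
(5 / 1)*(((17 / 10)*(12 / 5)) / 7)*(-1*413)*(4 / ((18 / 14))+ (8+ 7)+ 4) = -399194 / 15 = -26612.93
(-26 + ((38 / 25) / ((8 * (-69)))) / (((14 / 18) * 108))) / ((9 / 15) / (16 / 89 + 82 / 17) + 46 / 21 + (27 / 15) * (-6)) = 11407701583 / 3724874472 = 3.06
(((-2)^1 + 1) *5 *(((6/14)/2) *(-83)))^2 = 1550025/196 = 7908.29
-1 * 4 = -4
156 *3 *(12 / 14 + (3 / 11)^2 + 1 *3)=1558440 / 847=1839.95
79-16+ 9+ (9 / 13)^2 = 12249 / 169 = 72.48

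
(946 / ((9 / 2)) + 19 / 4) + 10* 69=32579 / 36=904.97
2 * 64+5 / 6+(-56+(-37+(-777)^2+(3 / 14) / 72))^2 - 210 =41136640764796417 / 112896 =364376424007.90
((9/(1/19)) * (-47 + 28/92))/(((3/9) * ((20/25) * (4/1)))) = -1377405/184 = -7485.90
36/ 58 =18/ 29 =0.62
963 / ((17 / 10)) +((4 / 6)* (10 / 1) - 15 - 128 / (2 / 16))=-23759 / 51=-465.86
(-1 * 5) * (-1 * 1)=5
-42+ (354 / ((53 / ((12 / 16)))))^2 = -189951 / 11236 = -16.91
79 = 79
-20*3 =-60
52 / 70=26 / 35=0.74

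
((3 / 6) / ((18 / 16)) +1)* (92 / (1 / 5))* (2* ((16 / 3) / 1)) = 191360 / 27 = 7087.41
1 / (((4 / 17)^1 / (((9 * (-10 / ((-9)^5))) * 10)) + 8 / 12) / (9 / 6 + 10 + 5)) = 42075 / 41066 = 1.02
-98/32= -49/16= -3.06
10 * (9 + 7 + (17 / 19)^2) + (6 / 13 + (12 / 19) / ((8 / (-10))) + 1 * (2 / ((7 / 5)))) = 5555307 / 32851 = 169.11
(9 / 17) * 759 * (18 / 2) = 61479 / 17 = 3616.41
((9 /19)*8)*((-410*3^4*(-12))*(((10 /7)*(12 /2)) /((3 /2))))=1147737600 /133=8629606.02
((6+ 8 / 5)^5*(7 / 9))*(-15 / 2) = -277323088 / 1875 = -147905.65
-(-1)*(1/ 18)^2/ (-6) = -1/ 1944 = -0.00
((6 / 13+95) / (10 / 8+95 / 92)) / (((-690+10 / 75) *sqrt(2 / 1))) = -28543 *sqrt(2) / 941668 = -0.04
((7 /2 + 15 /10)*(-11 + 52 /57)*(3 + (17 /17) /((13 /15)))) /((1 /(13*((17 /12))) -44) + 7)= 7650 /1349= 5.67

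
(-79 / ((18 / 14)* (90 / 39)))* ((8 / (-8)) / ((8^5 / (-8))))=-7189 / 1105920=-0.01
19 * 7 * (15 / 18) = 665 / 6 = 110.83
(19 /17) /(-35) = -19 /595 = -0.03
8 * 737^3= 3202524424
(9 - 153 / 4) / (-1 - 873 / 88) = 2574 / 961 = 2.68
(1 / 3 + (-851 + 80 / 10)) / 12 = -632 / 9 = -70.22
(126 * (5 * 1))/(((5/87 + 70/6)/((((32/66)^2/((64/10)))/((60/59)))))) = 11977/6171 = 1.94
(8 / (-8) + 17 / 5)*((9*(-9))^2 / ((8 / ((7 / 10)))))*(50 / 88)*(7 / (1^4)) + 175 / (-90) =8677123 / 1584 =5477.98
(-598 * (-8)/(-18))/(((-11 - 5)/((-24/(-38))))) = 598/57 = 10.49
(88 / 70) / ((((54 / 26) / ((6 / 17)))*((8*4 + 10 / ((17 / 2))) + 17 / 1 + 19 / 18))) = 2288 / 548695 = 0.00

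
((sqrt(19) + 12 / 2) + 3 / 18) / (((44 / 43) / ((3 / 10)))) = 129*sqrt(19) / 440 + 1591 / 880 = 3.09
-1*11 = -11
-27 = -27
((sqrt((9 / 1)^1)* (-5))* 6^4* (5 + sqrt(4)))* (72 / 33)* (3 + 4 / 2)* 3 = -48988800 / 11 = -4453527.27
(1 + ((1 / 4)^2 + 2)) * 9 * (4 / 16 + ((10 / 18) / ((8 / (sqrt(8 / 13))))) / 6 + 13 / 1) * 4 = 245 * sqrt(26) / 1248 + 23373 / 16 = 1461.81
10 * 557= 5570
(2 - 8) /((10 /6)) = -18 /5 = -3.60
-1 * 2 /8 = -1 /4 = -0.25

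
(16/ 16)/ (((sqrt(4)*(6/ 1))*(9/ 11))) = 11/ 108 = 0.10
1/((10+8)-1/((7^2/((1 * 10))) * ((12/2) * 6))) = 0.06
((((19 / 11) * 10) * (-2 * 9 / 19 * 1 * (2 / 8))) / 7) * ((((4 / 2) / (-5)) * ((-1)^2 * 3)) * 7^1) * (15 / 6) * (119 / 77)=2295 / 121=18.97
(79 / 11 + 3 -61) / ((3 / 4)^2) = -90.34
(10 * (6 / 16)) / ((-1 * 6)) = -5 / 8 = -0.62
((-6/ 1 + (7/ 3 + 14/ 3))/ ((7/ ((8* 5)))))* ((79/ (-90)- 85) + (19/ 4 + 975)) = 321794/ 63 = 5107.84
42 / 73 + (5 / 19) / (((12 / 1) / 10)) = 6613 / 8322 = 0.79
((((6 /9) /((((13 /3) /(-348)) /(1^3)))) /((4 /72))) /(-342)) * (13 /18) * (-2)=-232 /57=-4.07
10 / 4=5 / 2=2.50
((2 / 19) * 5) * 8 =80 / 19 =4.21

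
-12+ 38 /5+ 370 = 1828 /5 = 365.60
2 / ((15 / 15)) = 2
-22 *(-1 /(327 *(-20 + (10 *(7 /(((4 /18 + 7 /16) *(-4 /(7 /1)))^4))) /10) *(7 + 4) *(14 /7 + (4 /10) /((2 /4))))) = 407253125 /60888072077868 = 0.00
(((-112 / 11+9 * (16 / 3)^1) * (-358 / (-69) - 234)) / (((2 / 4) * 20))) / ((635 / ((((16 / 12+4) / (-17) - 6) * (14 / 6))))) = 321822592 / 16030575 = 20.08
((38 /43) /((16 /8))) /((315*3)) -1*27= -1097126 /40635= -27.00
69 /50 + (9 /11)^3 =128289 /66550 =1.93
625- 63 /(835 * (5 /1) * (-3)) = 2609396 /4175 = 625.01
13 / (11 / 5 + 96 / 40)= 65 / 23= 2.83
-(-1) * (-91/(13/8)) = -56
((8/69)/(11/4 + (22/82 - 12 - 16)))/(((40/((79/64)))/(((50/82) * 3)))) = -395/1507696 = -0.00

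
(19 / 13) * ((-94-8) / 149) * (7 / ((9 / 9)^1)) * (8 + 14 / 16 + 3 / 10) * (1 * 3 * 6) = -22404249 / 19370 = -1156.65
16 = 16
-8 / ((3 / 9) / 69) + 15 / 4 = -1652.25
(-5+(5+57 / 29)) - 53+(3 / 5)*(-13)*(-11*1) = 5041 / 145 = 34.77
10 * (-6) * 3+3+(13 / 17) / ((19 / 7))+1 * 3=-56111 / 323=-173.72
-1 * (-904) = 904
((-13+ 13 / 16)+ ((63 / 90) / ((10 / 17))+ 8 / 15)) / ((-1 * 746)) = 12557 / 895200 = 0.01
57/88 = 0.65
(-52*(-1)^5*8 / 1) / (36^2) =26 / 81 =0.32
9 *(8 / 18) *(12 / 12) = 4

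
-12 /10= -6 /5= -1.20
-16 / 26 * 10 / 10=-8 / 13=-0.62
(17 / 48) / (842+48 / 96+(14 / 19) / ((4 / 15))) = 323 / 770880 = 0.00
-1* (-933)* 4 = 3732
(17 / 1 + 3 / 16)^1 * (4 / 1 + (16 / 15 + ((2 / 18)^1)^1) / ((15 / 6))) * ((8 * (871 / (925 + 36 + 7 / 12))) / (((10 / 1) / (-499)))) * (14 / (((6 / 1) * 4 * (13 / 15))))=-117717593 / 6294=-18703.14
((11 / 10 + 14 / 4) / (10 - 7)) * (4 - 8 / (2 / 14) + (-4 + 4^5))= 22264 / 15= 1484.27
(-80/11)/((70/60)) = -480/77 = -6.23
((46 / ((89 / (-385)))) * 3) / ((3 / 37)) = -655270 / 89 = -7362.58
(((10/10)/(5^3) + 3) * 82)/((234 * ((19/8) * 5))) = 123328/1389375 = 0.09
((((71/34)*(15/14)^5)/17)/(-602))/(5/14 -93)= 53915625/17337099771712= 0.00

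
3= 3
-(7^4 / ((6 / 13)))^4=-949165729998374161 / 1296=-732380964504918.33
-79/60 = -1.32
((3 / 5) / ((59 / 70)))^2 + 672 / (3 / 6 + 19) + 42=3483046 / 45253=76.97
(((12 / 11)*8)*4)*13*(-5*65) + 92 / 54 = -43804294 / 297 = -147489.21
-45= -45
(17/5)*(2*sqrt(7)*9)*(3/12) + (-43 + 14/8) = -165/4 + 153*sqrt(7)/10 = -0.77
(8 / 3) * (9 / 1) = 24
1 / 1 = 1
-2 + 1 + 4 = 3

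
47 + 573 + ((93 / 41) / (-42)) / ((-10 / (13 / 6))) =21353203 / 34440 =620.01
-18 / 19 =-0.95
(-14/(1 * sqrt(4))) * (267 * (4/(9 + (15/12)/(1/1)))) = -29904/41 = -729.37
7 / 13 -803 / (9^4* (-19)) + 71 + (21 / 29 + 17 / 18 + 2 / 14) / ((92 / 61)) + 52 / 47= 210108210891863 / 2844976673448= 73.85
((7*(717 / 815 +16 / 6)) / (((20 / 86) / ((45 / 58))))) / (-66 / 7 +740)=1889979 / 16671640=0.11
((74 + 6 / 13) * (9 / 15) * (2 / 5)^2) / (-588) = -968 / 79625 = -0.01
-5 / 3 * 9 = -15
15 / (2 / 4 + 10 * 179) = 30 / 3581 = 0.01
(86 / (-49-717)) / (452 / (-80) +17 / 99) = 85140 / 4154401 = 0.02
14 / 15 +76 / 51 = 2.42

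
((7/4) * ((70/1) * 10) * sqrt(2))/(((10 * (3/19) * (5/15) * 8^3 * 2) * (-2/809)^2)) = 3046609055 * sqrt(2)/8192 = 525946.76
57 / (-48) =-19 / 16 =-1.19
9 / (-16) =-9 / 16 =-0.56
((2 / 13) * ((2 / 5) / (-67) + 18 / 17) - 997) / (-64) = 73800903 / 4738240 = 15.58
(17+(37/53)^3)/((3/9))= 7744686/148877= 52.02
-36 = -36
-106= -106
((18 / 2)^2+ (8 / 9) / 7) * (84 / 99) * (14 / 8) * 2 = 240.92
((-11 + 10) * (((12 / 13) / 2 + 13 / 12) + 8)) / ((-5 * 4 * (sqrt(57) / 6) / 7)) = 2.65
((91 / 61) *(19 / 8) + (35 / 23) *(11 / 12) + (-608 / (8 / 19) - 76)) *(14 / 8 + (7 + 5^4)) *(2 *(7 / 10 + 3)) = -318997851757 / 44896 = -7105262.20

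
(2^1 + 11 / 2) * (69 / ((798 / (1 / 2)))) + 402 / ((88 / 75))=4013745 / 11704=342.94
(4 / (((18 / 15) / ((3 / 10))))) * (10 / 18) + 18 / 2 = 86 / 9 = 9.56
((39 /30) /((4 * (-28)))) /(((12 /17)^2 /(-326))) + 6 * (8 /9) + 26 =3139111 /80640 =38.93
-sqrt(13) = -3.61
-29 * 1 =-29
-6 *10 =-60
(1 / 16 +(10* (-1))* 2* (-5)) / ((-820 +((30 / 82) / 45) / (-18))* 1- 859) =-1772307 / 29738456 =-0.06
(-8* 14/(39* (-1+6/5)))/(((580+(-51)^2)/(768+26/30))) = -1291696/372177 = -3.47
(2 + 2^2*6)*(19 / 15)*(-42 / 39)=-532 / 15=-35.47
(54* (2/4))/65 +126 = 8217/65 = 126.42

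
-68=-68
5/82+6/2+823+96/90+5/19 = 827.39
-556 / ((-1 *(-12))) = -139 / 3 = -46.33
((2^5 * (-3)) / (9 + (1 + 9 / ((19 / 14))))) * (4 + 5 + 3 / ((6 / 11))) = -83.70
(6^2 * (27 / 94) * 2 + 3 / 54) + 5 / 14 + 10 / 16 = 514469 / 23688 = 21.72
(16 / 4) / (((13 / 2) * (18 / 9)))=4 / 13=0.31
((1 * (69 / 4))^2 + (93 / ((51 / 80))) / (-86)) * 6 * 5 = 51906765 / 5848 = 8875.99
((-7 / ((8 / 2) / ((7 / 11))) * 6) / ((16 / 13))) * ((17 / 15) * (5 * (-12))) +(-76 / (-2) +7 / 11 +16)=37295 / 88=423.81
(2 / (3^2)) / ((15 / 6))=4 / 45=0.09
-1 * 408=-408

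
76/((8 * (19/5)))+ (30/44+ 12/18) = 127/33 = 3.85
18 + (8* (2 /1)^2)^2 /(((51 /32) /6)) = 65842 /17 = 3873.06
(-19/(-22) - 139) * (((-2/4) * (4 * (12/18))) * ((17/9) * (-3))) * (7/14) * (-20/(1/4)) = 1377680/33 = 41747.88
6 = 6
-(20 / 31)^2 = -400 / 961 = -0.42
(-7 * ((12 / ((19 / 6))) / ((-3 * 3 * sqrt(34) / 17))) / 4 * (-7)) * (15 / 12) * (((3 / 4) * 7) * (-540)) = 694575 * sqrt(34) / 76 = 53289.91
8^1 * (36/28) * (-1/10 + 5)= 252/5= 50.40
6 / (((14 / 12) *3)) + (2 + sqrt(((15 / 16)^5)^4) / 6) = 58520122222477 / 15393162788864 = 3.80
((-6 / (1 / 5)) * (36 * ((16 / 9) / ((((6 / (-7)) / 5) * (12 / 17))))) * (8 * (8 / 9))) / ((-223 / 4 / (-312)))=1267302400 / 2007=631441.16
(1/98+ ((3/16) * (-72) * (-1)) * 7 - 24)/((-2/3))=-10365/98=-105.77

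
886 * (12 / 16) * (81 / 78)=35883 / 52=690.06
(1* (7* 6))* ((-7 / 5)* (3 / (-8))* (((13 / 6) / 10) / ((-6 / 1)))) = -637 / 800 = -0.80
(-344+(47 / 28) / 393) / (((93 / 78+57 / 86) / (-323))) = 40203979309 / 671244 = 59894.73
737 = 737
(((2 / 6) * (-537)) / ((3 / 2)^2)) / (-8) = 179 / 18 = 9.94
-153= -153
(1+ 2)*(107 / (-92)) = -321 / 92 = -3.49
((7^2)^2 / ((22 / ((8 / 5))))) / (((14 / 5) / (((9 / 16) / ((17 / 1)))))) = 3087 / 1496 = 2.06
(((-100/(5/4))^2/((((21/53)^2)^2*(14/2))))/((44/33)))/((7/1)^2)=12624769600/22235661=567.77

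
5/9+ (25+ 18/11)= 2692/99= 27.19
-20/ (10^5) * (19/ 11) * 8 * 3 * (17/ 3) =-0.05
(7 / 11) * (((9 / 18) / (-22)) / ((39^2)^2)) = -7 / 1119705444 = -0.00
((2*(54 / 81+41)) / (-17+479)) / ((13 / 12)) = 500 / 3003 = 0.17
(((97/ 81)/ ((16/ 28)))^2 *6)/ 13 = 2.03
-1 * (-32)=32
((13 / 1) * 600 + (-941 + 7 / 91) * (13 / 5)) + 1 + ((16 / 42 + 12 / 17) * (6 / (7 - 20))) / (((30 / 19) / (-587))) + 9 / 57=5541.24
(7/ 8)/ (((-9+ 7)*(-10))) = 7/ 160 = 0.04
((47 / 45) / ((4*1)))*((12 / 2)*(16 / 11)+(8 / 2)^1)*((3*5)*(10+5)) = 8225 / 11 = 747.73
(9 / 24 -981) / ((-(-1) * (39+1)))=-1569 / 64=-24.52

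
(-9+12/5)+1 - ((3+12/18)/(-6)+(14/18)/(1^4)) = -173/30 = -5.77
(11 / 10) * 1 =11 / 10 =1.10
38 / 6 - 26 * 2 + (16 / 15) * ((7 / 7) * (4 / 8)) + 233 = 2818 / 15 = 187.87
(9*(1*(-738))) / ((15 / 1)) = -442.80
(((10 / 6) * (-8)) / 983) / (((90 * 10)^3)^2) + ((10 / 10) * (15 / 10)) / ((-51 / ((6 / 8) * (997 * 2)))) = -29297209696368750000017 / 666068291325000000000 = -43.99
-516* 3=-1548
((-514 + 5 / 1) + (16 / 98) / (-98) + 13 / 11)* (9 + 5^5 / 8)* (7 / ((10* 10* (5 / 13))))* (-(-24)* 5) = -167225213649 / 37730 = -4432155.15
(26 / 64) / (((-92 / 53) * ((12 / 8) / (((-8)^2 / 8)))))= -689 / 552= -1.25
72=72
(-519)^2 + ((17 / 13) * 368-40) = 3507429 / 13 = 269802.23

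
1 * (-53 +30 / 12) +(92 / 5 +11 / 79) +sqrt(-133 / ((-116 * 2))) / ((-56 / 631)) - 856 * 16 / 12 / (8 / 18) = -2053969 / 790 - 631 * sqrt(7714) / 6496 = -2608.49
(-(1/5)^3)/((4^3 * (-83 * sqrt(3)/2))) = sqrt(3)/996000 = 0.00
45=45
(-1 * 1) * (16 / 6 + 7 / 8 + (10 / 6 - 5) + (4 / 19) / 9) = -317 / 1368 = -0.23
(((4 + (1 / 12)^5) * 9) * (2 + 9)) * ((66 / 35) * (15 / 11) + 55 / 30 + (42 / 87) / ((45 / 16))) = 915424983209 / 505128960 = 1812.26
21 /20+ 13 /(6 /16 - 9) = -631 /1380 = -0.46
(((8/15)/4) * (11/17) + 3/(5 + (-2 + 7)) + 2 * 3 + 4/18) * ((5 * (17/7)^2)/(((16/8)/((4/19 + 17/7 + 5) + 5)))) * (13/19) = 3756246611/4457628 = 842.66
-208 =-208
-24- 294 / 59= -1710 / 59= -28.98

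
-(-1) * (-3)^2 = 9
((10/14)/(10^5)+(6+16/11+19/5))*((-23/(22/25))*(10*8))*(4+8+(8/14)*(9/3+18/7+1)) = -76936796829/207515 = -370752.94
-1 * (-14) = 14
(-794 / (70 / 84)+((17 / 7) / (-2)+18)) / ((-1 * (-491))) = -65521 / 34370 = -1.91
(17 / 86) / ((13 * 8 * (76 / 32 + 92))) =17 / 844090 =0.00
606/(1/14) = 8484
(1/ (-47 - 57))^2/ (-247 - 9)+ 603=1669644287/ 2768896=603.00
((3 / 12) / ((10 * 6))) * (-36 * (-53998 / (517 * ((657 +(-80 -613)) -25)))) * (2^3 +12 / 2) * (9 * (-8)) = 40822488 / 157685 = 258.89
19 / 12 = 1.58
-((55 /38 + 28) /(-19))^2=-1252161 /521284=-2.40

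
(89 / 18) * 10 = 445 / 9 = 49.44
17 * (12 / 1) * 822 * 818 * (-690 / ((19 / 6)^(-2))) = -949093677960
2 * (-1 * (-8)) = 16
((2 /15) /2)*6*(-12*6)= -144 /5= -28.80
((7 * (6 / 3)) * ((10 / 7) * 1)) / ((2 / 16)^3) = 10240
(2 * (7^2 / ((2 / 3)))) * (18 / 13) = 2646 / 13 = 203.54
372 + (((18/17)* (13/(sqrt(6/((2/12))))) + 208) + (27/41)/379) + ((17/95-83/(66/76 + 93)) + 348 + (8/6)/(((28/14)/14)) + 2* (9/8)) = 2739829053541/2911076260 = 941.17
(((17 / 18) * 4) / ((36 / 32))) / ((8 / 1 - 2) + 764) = 136 / 31185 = 0.00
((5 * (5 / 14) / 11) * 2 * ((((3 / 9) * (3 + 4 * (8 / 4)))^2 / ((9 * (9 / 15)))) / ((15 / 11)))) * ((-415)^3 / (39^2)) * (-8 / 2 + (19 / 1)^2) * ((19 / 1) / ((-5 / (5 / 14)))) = 69834847878125 / 5174442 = 13496111.83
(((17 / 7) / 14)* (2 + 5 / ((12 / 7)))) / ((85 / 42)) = 59 / 140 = 0.42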